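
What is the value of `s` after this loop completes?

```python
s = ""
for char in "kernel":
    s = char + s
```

Reverse 'kernel'
`s` takes the values: "" → "k" → "ek" → "rek" → "nrek" → "enrek" → "lenrek"

Answer: "lenrek"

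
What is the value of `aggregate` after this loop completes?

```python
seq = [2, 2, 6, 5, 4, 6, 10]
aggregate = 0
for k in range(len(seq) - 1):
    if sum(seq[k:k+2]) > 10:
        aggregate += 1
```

Count windows with sum > 10
`aggregate` takes the values: 0 → 1 → 2

Answer: 2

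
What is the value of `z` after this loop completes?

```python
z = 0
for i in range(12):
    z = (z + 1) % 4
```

Increment mod 4, 12 times = 0
`z` takes the values: 0 → 1 → 2 → 3 → 0 → 1 → 2 → 3 → 0 → 1 → 2 → 3 → 0

Answer: 0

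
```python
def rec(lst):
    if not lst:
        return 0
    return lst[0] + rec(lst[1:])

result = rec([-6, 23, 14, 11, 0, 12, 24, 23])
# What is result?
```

(-6) + 23 + 14 + 11 + 0 + 12 + 24 + 23 + 0 = 101

Answer: 101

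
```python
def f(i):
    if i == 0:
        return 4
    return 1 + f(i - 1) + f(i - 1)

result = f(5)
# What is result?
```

f(i) = 1 + 2·f(i-1), f(0)=4. Closed form: (4+1)·2^5 - 1 = 159.

Answer: 159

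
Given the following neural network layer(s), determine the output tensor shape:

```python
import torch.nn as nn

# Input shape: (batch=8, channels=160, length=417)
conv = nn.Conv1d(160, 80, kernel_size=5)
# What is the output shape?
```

Input: (8, 160, 417) -> Output: (8, 80, 413)

Answer: (8, 80, 413)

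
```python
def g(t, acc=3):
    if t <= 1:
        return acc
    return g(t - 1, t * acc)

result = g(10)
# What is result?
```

Accumulator trace (n, acc): (10, 3) -> (9, 30) -> (8, 270) -> (7, 2160) -> (6, 15120) -> (5, 90720) -> (4, 453600) -> (3, 1814400) -> (2, 5443200) -> (1, 10886400) -> return 10886400

Answer: 10886400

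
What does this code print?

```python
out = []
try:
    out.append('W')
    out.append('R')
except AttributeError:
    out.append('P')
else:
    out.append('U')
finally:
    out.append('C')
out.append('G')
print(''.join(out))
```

Execution trace: 'W' (try body) → 'R' (try body, no exception) → 'U' (else) → 'C' (finally) → 'G' (after the try/except). Output: WRUCG

Answer: WRUCG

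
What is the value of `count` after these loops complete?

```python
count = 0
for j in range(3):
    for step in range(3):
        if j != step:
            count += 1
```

3² - 3 (exclude diagonal)
`count` takes the values: 0 → 1 → 2 → 3 → 4 → 5 → 6

Answer: 6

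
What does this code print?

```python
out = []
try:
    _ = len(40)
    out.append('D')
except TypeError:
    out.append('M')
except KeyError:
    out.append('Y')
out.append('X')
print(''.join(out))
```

Execution trace: 'M' (except TypeError) → 'X' (after the try/except). Output: MX

Answer: MX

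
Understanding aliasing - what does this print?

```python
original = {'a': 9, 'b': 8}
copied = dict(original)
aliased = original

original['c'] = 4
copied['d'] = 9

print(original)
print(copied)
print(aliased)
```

Key concept: dict() creates copy, assignment creates alias.
Step by step:
`original = {'a': 9, 'b': 8}` → original = {'a': 9, 'b': 8}
`copied = dict(original)` → copied = {'a': 9, 'b': 8}
`aliased = original` → aliased = {'a': 9, 'b': 8} (same object as original)
`original['c'] = 4` → original = {'a': 9, 'b': 8, 'c': 4} (same object as aliased); aliased = {'a': 9, 'b': 8, 'c': 4} (same object as original)
`copied['d'] = 9` → copied = {'a': 9, 'b': 8, 'd': 9}
`print(original)` → prints {'a': 9, 'b': 8, 'c': 4}
`print(copied)` → prints {'a': 9, 'b': 8, 'd': 9}
`print(aliased)` → prints {'a': 9, 'b': 8, 'c': 4}

Answer:
{'a': 9, 'b': 8, 'c': 4}
{'a': 9, 'b': 8, 'd': 9}
{'a': 9, 'b': 8, 'c': 4}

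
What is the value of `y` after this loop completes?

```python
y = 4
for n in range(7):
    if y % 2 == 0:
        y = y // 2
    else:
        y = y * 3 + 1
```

Collatz-style transformation from 4
`y` takes the values: 4 → 2 → 1 → 4 → 2 → 1 → 4 → 2

Answer: 2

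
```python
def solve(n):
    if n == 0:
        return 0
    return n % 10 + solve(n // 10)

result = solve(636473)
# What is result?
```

Sum of digits of 636473: 3 + 7 + 4 + 6 + 3 + 6 = 29

Answer: 29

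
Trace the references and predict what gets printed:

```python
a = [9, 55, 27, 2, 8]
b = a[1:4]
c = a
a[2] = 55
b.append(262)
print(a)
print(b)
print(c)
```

Key concept: slice vs alias.
Step by step:
`a = [9, 55, 27, 2, 8]` → a = [9, 55, 27, 2, 8]
`b = a[1:4]` → b = [55, 27, 2]
`c = a` → c = [9, 55, 27, 2, 8] (same object as a)
`a[2] = 55` → a = [9, 55, 55, 2, 8] (same object as c); c = [9, 55, 55, 2, 8] (same object as a)
`b.append(262)` → b = [55, 27, 2, 262]
`print(a)` → prints [9, 55, 55, 2, 8]
`print(b)` → prints [55, 27, 2, 262]
`print(c)` → prints [9, 55, 55, 2, 8]

Answer:
[9, 55, 55, 2, 8]
[55, 27, 2, 262]
[9, 55, 55, 2, 8]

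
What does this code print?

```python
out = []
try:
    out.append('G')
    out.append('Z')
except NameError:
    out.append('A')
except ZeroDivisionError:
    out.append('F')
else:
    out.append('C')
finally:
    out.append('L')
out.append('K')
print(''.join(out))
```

Execution trace: 'G' (try body) → 'Z' (try body, no exception) → 'C' (else) → 'L' (finally) → 'K' (after the try/except). Output: GZCLK

Answer: GZCLK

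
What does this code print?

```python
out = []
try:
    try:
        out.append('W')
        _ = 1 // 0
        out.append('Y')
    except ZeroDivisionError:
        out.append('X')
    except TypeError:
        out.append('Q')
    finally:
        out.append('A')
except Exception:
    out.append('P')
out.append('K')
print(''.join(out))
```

Execution trace: 'W' (inner try body) → 'X' (inner except ZeroDivisionError) → 'A' (inner finally) → 'K' (after the try/except). Output: WXAK

Answer: WXAK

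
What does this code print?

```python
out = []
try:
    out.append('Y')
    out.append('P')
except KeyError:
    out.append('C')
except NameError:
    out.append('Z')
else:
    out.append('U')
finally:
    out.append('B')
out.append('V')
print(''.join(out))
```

Execution trace: 'Y' (try body) → 'P' (try body, no exception) → 'U' (else) → 'B' (finally) → 'V' (after the try/except). Output: YPUBV

Answer: YPUBV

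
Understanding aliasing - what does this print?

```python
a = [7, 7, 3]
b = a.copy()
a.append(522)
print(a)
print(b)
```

Key concept: list.copy() creates independent copy.
Step by step:
`a = [7, 7, 3]` → a = [7, 7, 3]
`b = a.copy()` → b = [7, 7, 3]
`a.append(522)` → a = [7, 7, 3, 522]
`print(a)` → prints [7, 7, 3, 522]
`print(b)` → prints [7, 7, 3]

Answer:
[7, 7, 3, 522]
[7, 7, 3]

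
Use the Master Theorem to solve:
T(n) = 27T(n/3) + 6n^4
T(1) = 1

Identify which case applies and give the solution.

a=27, b=3, f(n)=6n^4. log_3(27) = 3. Since c=4 > 3 and the regularity condition holds (27(n/3)^4 = (27/3^4)n^4 with 27/3^4 < 1), Case 3 applies: T(n) = Θ(f(n)) = O(n^4).

Answer: O(n^4) - Case 3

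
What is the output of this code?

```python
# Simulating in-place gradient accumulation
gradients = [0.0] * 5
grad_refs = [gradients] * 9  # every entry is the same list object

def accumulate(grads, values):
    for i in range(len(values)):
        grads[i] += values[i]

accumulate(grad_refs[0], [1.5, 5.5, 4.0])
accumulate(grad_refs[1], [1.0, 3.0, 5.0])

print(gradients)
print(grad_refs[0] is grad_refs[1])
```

Key concept: gradient accumulation aliasing.
Step by step:
`gradients = [0.0] * 5` → gradients = [0.0, 0.0, 0.0, 0.0, 0.0]
`grad_refs = [gradients] * 9` → grad_refs = [[0.0, 0.0, 0.0, 0.0, 0.0], [0.0, 0.0, 0.0, 0.0, 0.0], [0.0, 0.0, 0.0, 0.0, 0.0], [0.0, 0.0, 0.0, 0.0, 0.0], [0.0, 0.0, 0.0, 0.0, 0.0], [0.0, 0.0, 0.0, 0.0, 0.0], [0.0, 0.0, 0.0, 0.0, 0.0], [0.0, 0.0, 0.0, 0.0, 0.0], [0.0, 0.0, 0.0, 0.0, 0.0]]
`accumulate(grad_refs[0], [1.5, 5.5, 4.0])` → gradients = [1.5, 5.5, 4.0, 0.0, 0.0]; grad_refs = [[1.5, 5.5, 4.0, 0.0, 0.0], [1.5, 5.5, 4.0, 0.0, 0.0], [1.5, 5.5, 4.0, 0.0, 0.0], [1.5, 5.5, 4.0, 0.0, 0.0], [1.5, 5.5, 4.0, 0.0, 0.0], [1.5, 5.5, 4.0, 0.0, 0.0], [1.5, 5.5, 4.0, 0.0, 0.0], [1.5, 5.5, 4.0, 0.0, 0.0], [1.5, 5.5, 4.0, 0.0, 0.0]]
`accumulate(grad_refs[1], [1.0, 3.0, 5.0])` → gradients = [2.5, 8.5, 9.0, 0.0, 0.0]; grad_refs = [[2.5, 8.5, 9.0, 0.0, 0.0], [2.5, 8.5, 9.0, 0.0, 0.0], [2.5, 8.5, 9.0, 0.0, 0.0], [2.5, 8.5, 9.0, 0.0, 0.0], [2.5, 8.5, 9.0, 0.0, 0.0], [2.5, 8.5, 9.0, 0.0, 0.0], [2.5, 8.5, 9.0, 0.0, 0.0], [2.5, 8.5, 9.0, 0.0, 0.0], [2.5, 8.5, 9.0, 0.0, 0.0]]
`print(gradients)` → prints [2.5, 8.5, 9.0, 0.0, 0.0]
`print(grad_refs[0] is grad_refs[1])` → prints True

Answer:
[2.5, 8.5, 9.0, 0.0, 0.0]
True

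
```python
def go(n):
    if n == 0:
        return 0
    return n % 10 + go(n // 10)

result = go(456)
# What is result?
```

Sum of digits of 456: 6 + 5 + 4 = 15

Answer: 15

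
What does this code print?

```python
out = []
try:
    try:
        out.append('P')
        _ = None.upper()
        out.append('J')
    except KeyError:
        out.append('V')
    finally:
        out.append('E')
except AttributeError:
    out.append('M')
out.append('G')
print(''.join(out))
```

Execution trace: 'P' (try body) → 'E' (finally) → 'M' (outer except AttributeError) → 'G' (after the try/except). Output: PEMG

Answer: PEMG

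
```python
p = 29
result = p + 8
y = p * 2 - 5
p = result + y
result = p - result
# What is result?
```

Trace:
`p = 29` → p = 29
`result = p + 8` → result = 37
`y = p * 2 - 5` → y = 53
`p = result + y` → p = 90
`result = p - result` → result = 53
So result = 53

Answer: 53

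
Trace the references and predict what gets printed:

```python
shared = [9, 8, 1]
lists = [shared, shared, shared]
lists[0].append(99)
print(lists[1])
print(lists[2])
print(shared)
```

Key concept: list of same reference.
Step by step:
`shared = [9, 8, 1]` → shared = [9, 8, 1]
`lists = [shared, shared, shared]` → lists = [[9, 8, 1], [9, 8, 1], [9, 8, 1]]
`lists[0].append(99)` → shared = [9, 8, 1, 99]; lists = [[9, 8, 1, 99], [9, 8, 1, 99], [9, 8, 1, 99]]
`print(lists[1])` → prints [9, 8, 1, 99]
`print(lists[2])` → prints [9, 8, 1, 99]
`print(shared)` → prints [9, 8, 1, 99]

Answer:
[9, 8, 1, 99]
[9, 8, 1, 99]
[9, 8, 1, 99]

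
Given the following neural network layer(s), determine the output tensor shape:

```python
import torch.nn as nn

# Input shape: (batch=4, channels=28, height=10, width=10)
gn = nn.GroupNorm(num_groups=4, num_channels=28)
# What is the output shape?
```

Input: (4, 28, 10, 10) -> Output: (4, 28, 10, 10)

Answer: (4, 28, 10, 10)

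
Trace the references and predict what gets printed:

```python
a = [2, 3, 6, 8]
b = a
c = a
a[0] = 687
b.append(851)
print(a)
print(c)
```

Key concept: multiple aliases.
Step by step:
`a = [2, 3, 6, 8]` → a = [2, 3, 6, 8]
`b = a` → b = [2, 3, 6, 8] (same object as a)
`c = a` → c = [2, 3, 6, 8] (same object as a, b)
`a[0] = 687` → a = [687, 3, 6, 8] (same object as b, c); b = [687, 3, 6, 8] (same object as a, c); c = [687, 3, 6, 8] (same object as a, b)
`b.append(851)` → a = [687, 3, 6, 8, 851] (same object as b, c); b = [687, 3, 6, 8, 851] (same object as a, c); c = [687, 3, 6, 8, 851] (same object as a, b)
`print(a)` → prints [687, 3, 6, 8, 851]
`print(c)` → prints [687, 3, 6, 8, 851]

Answer:
[687, 3, 6, 8, 851]
[687, 3, 6, 8, 851]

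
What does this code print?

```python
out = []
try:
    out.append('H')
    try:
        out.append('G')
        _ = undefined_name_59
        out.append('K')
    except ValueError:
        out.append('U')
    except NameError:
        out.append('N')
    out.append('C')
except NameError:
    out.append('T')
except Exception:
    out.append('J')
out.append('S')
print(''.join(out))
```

Execution trace: 'H' (try body) → 'G' (inner try body) → 'N' (inner except NameError) → 'C' (try body, no exception) → 'S' (after the try/except). Output: HGNCS

Answer: HGNCS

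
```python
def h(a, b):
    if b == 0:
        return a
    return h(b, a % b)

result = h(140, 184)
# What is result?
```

h(140, 184) -> h(184, 140) -> h(140, 44) -> h(44, 8) -> h(8, 4) -> h(4, 0) -> 4

Answer: 4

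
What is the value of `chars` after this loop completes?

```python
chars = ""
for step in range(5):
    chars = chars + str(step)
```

Concatenate digits 0 to 4
`chars` takes the values: "" → "0" → "01" → "012" → "0123" → "01234"

Answer: "01234"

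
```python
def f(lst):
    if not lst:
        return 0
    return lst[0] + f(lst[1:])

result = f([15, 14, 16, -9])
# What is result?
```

15 + 14 + 16 + (-9) + 0 = 36

Answer: 36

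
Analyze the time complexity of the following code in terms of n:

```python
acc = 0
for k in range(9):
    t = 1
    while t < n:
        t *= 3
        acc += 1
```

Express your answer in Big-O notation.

Each loop level contributes: 1 × log n. Multiplying the contributions gives O(log n).

Answer: O(log n)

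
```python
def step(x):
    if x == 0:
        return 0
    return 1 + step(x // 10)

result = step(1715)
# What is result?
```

Count of digits of 1715: 4

Answer: 4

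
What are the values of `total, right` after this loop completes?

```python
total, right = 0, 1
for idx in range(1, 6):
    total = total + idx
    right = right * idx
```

Sum and factorial of 1 to 5
`total, right` takes the values: (0, 1) → (1, 1) → (3, 1) → (3, 2) → (6, 2) → (6, 6) → (10, 6) → (10, 24) → (15, 24) → (15, 120)

Answer: 15, 120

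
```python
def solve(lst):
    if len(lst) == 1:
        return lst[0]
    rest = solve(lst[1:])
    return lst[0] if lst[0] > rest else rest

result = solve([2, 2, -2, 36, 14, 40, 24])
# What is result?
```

Recursive max over [2, 2, -2, 36, 14, 40, 24] = 40

Answer: 40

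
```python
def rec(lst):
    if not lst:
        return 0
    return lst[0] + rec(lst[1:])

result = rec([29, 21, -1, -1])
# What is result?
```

29 + 21 + (-1) + (-1) + 0 = 48

Answer: 48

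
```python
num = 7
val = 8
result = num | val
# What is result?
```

Trace:
`num = 7` → num = 7
`val = 8` → val = 8
`result = num | val` → result = 15
So result = 15

Answer: 15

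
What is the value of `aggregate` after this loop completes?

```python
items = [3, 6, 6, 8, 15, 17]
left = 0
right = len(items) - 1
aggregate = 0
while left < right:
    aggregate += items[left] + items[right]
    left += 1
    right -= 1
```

Sum of pairs from ends
`aggregate` takes the values: 0 → 20 → 41 → 55

Answer: 55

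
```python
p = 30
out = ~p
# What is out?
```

Trace:
`p = 30` → p = 30
`out = ~p` → out = -31
So out = -31

Answer: -31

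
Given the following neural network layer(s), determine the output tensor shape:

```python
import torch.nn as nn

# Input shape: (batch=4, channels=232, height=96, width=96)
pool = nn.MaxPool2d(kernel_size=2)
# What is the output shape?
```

Input: (4, 232, 96, 96) -> Output: (4, 232, 48, 48)

Answer: (4, 232, 48, 48)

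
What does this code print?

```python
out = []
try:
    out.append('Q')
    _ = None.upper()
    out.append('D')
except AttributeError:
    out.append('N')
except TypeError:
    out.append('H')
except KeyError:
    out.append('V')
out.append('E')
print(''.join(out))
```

Execution trace: 'Q' (try body) → 'N' (except AttributeError) → 'E' (after the try/except). Output: QNE

Answer: QNE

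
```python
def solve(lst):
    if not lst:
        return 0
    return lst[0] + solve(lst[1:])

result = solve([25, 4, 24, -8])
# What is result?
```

25 + 4 + 24 + (-8) + 0 = 45

Answer: 45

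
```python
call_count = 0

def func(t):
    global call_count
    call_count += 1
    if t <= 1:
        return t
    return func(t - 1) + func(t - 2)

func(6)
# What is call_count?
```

Calls(t) = 1 + Calls(t-1) + Calls(t-2); Calls(0)=Calls(1)=1. For t=6 this gives 25.

Answer: 25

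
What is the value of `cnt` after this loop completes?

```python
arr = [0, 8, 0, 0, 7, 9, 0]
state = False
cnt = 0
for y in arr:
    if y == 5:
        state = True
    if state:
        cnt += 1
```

Count elements after first 5 in [0, 8, 0, 0, 7, 9, 0]
`cnt` takes the values: 0

Answer: 0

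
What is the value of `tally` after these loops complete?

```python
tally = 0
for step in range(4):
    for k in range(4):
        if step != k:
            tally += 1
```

4² - 4 (exclude diagonal)
`tally` takes the values: 0 → 1 → 2 → 3 → 4 → 5 → 6 → 7 → 8 → 9 → 10 → 11 → 12

Answer: 12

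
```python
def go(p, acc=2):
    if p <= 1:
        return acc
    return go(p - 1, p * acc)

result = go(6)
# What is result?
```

Accumulator trace (n, acc): (6, 2) -> (5, 12) -> (4, 60) -> (3, 240) -> (2, 720) -> (1, 1440) -> return 1440

Answer: 1440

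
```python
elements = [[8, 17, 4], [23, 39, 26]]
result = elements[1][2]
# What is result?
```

Trace:
`elements = [[8, 17, 4], [23, 39, 26]]` → elements = [[8, 17, 4], [23, 39, 26]]
`result = elements[1][2]` → result = 26
So result = 26

Answer: 26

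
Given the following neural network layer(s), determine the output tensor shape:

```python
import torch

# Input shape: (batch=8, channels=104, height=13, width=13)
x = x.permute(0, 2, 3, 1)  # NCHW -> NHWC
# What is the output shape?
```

Input: (8, 104, 13, 13) -> Output: (8, 13, 13, 104)

Answer: (8, 13, 13, 104)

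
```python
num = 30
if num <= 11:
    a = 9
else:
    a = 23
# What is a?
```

Trace:
`num = 30` → num = 30
`if num <= 11: ...` → num <= 11 is False, take else branch → a = 23
So a = 23

Answer: 23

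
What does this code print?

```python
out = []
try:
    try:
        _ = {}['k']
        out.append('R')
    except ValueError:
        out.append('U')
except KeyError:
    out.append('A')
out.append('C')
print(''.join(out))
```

Execution trace: 'A' (outer except KeyError) → 'C' (after the try/except). Output: AC

Answer: AC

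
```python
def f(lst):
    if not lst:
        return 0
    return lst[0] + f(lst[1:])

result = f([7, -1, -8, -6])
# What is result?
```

7 + (-1) + (-8) + (-6) + 0 = -8

Answer: -8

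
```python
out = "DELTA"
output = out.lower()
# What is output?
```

Trace:
`out = "DELTA"` → out = 'DELTA'
`output = out.lower()` → output = 'delta'
So output = 'delta'

Answer: 'delta'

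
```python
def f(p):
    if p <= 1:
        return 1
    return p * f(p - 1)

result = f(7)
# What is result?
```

f(7) = 7 * 6 * 5 * 4 * 3 * 2 * 1 = 5040

Answer: 5040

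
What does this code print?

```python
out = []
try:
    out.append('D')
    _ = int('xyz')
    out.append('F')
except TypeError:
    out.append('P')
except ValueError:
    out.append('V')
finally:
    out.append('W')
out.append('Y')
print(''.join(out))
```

Execution trace: 'D' (try body) → 'V' (except ValueError) → 'W' (finally) → 'Y' (after the try/except). Output: DVWY

Answer: DVWY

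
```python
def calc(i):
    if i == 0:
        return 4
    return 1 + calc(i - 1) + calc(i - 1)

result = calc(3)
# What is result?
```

calc(i) = 1 + 2·calc(i-1), calc(0)=4. Closed form: (4+1)·2^3 - 1 = 39.

Answer: 39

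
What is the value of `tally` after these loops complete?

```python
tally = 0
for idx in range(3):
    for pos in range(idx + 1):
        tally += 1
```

Triangle: 1 + 2 + ... + 3
`tally` takes the values: 0 → 1 → 2 → 3 → 4 → 5 → 6

Answer: 6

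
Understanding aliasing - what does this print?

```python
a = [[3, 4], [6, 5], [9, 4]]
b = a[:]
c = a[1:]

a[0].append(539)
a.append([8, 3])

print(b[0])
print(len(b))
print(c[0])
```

Key concept: slice with nested mutation.
Step by step:
`a = [[3, 4], [6, 5], [9, 4]]` → a = [[3, 4], [6, 5], [9, 4]]
`b = a[:]` → b = [[3, 4], [6, 5], [9, 4]]
`c = a[1:]` → c = [[6, 5], [9, 4]]
`a[0].append(539)` → a = [[3, 4, 539], [6, 5], [9, 4]]; b = [[3, 4, 539], [6, 5], [9, 4]]
`a.append([8, 3])` → a = [[3, 4, 539], [6, 5], [9, 4], [8, 3]]
`print(b[0])` → prints [3, 4, 539]
`print(len(b))` → prints 3
`print(c[0])` → prints [6, 5]

Answer:
[3, 4, 539]
3
[6, 5]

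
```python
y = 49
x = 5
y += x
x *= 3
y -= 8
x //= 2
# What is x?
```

Trace:
`y = 49` → y = 49
`x = 5` → x = 5
`y += x` → y = 54
`x *= 3` → x = 15
`y -= 8` → y = 46
`x //= 2` → x = 7
So x = 7

Answer: 7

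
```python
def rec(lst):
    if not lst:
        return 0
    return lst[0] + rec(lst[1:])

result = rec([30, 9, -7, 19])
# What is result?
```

30 + 9 + (-7) + 19 + 0 = 51

Answer: 51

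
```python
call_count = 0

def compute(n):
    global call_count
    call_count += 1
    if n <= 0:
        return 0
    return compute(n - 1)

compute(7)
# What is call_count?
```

Linear recursion stepping by 1: 8 calls from n=7 down to ≤0.

Answer: 8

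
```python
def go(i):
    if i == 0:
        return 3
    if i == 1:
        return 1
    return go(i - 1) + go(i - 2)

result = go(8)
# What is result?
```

Build up from base cases: go(0)=3, go(1)=1, go(2)=4, go(3)=5, go(4)=9, go(5)=14, go(6)=23, ..., go(8)=60

Answer: 60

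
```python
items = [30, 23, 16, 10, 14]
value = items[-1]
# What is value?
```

Trace:
`items = [30, 23, 16, 10, 14]` → items = [30, 23, 16, 10, 14]
`value = items[-1]` → value = 14
So value = 14

Answer: 14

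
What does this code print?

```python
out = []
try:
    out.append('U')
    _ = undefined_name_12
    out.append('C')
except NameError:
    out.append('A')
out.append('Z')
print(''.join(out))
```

Execution trace: 'U' (try body) → 'A' (except NameError) → 'Z' (after the try/except). Output: UAZ

Answer: UAZ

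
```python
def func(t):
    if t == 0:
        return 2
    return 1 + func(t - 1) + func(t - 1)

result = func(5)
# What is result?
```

func(t) = 1 + 2·func(t-1), func(0)=2. Closed form: (2+1)·2^5 - 1 = 95.

Answer: 95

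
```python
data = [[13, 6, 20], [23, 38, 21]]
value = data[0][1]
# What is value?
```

Trace:
`data = [[13, 6, 20], [23, 38, 21]]` → data = [[13, 6, 20], [23, 38, 21]]
`value = data[0][1]` → value = 6
So value = 6

Answer: 6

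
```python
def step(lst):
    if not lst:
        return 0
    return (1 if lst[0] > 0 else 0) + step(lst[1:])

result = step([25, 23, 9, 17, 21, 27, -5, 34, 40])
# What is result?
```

Count of positive elements in [25, 23, 9, 17, 21, 27, -5, 34, 40] = 8

Answer: 8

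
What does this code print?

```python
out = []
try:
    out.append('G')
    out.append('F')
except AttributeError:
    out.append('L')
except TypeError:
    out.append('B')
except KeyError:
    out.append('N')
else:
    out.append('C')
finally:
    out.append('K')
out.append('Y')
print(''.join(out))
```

Execution trace: 'G' (try body) → 'F' (try body, no exception) → 'C' (else) → 'K' (finally) → 'Y' (after the try/except). Output: GFCKY

Answer: GFCKY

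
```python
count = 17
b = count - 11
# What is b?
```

Trace:
`count = 17` → count = 17
`b = count - 11` → b = 6
So b = 6

Answer: 6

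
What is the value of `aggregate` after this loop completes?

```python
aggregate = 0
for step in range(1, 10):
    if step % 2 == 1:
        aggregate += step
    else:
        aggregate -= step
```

Add odd, subtract even
`aggregate` takes the values: 0 → 1 → -1 → 2 → -2 → 3 → -3 → 4 → -4 → 5

Answer: 5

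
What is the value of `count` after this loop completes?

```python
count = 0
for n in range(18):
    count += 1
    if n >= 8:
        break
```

Loop breaks when n reaches 8, count is 9
`count` takes the values: 0 → 1 → 2 → 3 → 4 → 5 → 6 → 7 → 8 → 9

Answer: 9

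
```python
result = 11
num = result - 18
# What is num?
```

Trace:
`result = 11` → result = 11
`num = result - 18` → num = -7
So num = -7

Answer: -7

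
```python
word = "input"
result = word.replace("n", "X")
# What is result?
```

Trace:
`word = "input"` → word = 'input'
`result = word.replace("n", "X")` → result = 'iXput'
So result = 'iXput'

Answer: 'iXput'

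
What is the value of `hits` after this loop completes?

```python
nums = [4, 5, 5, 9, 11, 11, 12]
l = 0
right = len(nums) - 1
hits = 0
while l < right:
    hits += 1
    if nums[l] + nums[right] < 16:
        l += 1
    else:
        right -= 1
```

Steps to find pair summing to 16
`hits` takes the values: 0 → 1 → 2 → 3 → 4 → 5 → 6

Answer: 6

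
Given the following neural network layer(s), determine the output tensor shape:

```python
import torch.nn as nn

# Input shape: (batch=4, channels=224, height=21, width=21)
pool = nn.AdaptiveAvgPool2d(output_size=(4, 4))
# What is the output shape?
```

Input: (4, 224, 21, 21) -> Output: (4, 224, 4, 4)

Answer: (4, 224, 4, 4)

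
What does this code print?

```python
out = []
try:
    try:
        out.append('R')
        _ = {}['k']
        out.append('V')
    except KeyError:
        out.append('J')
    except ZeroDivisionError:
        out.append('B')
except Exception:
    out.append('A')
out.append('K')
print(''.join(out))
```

Execution trace: 'R' (inner try body) → 'J' (inner except KeyError) → 'K' (after the try/except). Output: RJK

Answer: RJK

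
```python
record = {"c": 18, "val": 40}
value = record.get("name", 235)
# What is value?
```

Trace:
`record = {"c": 18, "val": 40}` → record = {'c': 18, 'val': 40}
`value = record.get("name", 235)` → value = 235
So value = 235

Answer: 235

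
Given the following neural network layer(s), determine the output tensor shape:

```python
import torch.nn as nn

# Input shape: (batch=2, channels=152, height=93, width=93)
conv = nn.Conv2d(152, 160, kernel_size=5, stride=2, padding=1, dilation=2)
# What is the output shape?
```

Input: (2, 152, 93, 93) -> Output: (2, 160, 44, 44)

Answer: (2, 160, 44, 44)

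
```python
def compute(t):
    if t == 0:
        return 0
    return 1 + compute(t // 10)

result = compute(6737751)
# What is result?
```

Count of digits of 6737751: 7

Answer: 7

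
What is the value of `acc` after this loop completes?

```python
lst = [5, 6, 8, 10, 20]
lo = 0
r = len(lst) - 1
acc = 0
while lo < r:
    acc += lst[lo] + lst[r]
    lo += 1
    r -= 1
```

Sum of pairs from ends
`acc` takes the values: 0 → 25 → 41

Answer: 41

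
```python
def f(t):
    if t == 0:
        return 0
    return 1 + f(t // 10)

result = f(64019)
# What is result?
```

Count of digits of 64019: 5

Answer: 5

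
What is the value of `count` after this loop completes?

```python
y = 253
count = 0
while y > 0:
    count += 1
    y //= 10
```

Count digits by repeated division by 10
`count` takes the values: 0 → 1 → 2 → 3

Answer: 3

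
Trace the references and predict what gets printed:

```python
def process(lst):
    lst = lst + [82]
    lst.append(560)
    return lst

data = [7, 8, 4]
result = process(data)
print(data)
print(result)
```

Key concept: rebinding parameter vs mutation.
Step by step:
`data = [7, 8, 4]` → data = [7, 8, 4]
`result = process(data)` → result = [7, 8, 4, 82, 560]
`print(data)` → prints [7, 8, 4]
`print(result)` → prints [7, 8, 4, 82, 560]

Answer:
[7, 8, 4]
[7, 8, 4, 82, 560]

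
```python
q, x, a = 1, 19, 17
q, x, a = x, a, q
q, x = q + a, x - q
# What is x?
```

Trace:
`q, x, a = 1, 19, 17` → q = 1; x = 19; a = 17
`q, x, a = x, a, q` → q = 19; x = 17; a = 1
`q, x = q + a, x - q` → q = 20; x = -2
So x = -2

Answer: -2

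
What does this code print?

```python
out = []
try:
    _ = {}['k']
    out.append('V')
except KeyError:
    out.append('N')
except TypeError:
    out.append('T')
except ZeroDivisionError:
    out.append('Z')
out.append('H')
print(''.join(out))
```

Execution trace: 'N' (except KeyError) → 'H' (after the try/except). Output: NH

Answer: NH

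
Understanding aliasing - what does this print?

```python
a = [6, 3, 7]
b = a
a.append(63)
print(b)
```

Key concept: basic list aliasing.
Step by step:
`a = [6, 3, 7]` → a = [6, 3, 7]
`b = a` → b = [6, 3, 7] (same object as a)
`a.append(63)` → a = [6, 3, 7, 63] (same object as b); b = [6, 3, 7, 63] (same object as a)
`print(b)` → prints [6, 3, 7, 63]

Answer: [6, 3, 7, 63]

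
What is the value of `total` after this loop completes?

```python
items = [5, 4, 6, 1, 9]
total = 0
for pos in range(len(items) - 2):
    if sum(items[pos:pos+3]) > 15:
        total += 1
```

Count windows with sum > 15
`total` takes the values: 0 → 1

Answer: 1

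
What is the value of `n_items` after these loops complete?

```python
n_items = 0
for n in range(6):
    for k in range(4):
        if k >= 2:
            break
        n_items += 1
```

Inner breaks at 2, outer runs 6 times
`n_items` takes the values: 0 → 1 → 2 → 3 → 4 → 5 → 6 → 7 → 8 → 9 → 10 → 11 → 12

Answer: 12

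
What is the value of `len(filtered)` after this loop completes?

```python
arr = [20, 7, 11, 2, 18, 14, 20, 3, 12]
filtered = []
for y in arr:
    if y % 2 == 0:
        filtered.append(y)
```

Count even numbers in [20, 7, 11, 2, 18, 14, 20, 3, 12]
`filtered` takes the values: [] → [20] → [20, 2] → [20, 2, 18] → [20, 2, 18, 14] → [20, 2, 18, 14, 20] → [20, 2, 18, 14, 20, 12]
So `len(filtered)` = 6

Answer: 6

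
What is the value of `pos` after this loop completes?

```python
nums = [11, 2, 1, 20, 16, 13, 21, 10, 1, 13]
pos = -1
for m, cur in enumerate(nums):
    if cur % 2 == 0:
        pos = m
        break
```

First even number index in [11, 2, 1, 20, 16, 13, 21, 10, 1, 13]
`pos` takes the values: -1 → 1

Answer: 1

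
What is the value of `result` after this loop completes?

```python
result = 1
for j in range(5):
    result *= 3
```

3^5 = 243
`result` takes the values: 1 → 3 → 9 → 27 → 81 → 243

Answer: 243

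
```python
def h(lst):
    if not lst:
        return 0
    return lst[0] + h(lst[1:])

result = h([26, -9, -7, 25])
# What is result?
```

26 + (-9) + (-7) + 25 + 0 = 35

Answer: 35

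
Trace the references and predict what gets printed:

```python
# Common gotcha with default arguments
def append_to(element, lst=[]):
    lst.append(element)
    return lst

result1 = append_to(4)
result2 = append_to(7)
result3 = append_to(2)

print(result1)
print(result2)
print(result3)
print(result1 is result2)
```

Key concept: mutable default argument gotcha.
Step by step:
`result1 = append_to(4)` → result1 = [4]
`result2 = append_to(7)` → result1 = [4, 7] (same object as result2); result2 = [4, 7] (same object as result1)
`result3 = append_to(2)` → result1 = [4, 7, 2] (same object as result2, result3); result2 = [4, 7, 2] (same object as result1, result3); result3 = [4, 7, 2] (same object as result1, result2)
`print(result1)` → prints [4, 7, 2]
`print(result2)` → prints [4, 7, 2]
`print(result3)` → prints [4, 7, 2]
`print(result1 is result2)` → prints True

Answer:
[4, 7, 2]
[4, 7, 2]
[4, 7, 2]
True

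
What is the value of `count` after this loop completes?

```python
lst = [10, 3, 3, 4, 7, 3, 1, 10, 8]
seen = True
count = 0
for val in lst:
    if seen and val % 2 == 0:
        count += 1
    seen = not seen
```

Count even values at even positions
`count` takes the values: 0 → 1 → 2

Answer: 2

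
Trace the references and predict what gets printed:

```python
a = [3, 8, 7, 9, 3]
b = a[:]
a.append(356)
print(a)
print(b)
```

Key concept: slice [:] creates copy.
Step by step:
`a = [3, 8, 7, 9, 3]` → a = [3, 8, 7, 9, 3]
`b = a[:]` → b = [3, 8, 7, 9, 3]
`a.append(356)` → a = [3, 8, 7, 9, 3, 356]
`print(a)` → prints [3, 8, 7, 9, 3, 356]
`print(b)` → prints [3, 8, 7, 9, 3]

Answer:
[3, 8, 7, 9, 3, 356]
[3, 8, 7, 9, 3]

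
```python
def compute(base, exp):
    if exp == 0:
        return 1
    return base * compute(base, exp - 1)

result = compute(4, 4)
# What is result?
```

compute(4, 4) = 4 * 4 * 4 * 4 = 256

Answer: 256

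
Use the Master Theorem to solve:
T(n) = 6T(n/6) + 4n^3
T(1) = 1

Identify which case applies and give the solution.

a=6, b=6, f(n)=4n^3. log_6(6) = 1. Since c=3 > 1 and the regularity condition holds (6(n/6)^3 = (6/6^3)n^3 with 6/6^3 < 1), Case 3 applies: T(n) = Θ(f(n)) = O(n^3).

Answer: O(n^3) - Case 3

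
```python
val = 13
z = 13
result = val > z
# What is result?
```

Trace:
`val = 13` → val = 13
`z = 13` → z = 13
`result = val > z` → result = False
So result = False

Answer: False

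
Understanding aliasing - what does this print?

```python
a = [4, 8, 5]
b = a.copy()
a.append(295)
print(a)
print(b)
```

Key concept: list.copy() creates independent copy.
Step by step:
`a = [4, 8, 5]` → a = [4, 8, 5]
`b = a.copy()` → b = [4, 8, 5]
`a.append(295)` → a = [4, 8, 5, 295]
`print(a)` → prints [4, 8, 5, 295]
`print(b)` → prints [4, 8, 5]

Answer:
[4, 8, 5, 295]
[4, 8, 5]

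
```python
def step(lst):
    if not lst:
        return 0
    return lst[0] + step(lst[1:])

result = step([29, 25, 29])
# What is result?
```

29 + 25 + 29 + 0 = 83

Answer: 83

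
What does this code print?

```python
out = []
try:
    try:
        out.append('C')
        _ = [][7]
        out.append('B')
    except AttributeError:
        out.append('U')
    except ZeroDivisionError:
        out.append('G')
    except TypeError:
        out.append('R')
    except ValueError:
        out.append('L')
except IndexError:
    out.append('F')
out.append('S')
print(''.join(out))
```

Execution trace: 'C' (try body) → 'F' (outer except IndexError) → 'S' (after the try/except). Output: CFS

Answer: CFS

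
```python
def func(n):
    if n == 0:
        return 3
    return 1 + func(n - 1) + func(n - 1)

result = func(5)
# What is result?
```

func(n) = 1 + 2·func(n-1), func(0)=3. Closed form: (3+1)·2^5 - 1 = 127.

Answer: 127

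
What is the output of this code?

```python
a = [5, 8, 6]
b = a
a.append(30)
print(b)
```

Key concept: basic list aliasing.
Step by step:
`a = [5, 8, 6]` → a = [5, 8, 6]
`b = a` → b = [5, 8, 6] (same object as a)
`a.append(30)` → a = [5, 8, 6, 30] (same object as b); b = [5, 8, 6, 30] (same object as a)
`print(b)` → prints [5, 8, 6, 30]

Answer: [5, 8, 6, 30]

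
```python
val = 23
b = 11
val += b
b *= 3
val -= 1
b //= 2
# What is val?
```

Trace:
`val = 23` → val = 23
`b = 11` → b = 11
`val += b` → val = 34
`b *= 3` → b = 33
`val -= 1` → val = 33
`b //= 2` → b = 16
So val = 33

Answer: 33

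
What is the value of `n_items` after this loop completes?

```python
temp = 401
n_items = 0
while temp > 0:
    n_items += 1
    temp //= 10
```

Count digits by repeated division by 10
`n_items` takes the values: 0 → 1 → 2 → 3

Answer: 3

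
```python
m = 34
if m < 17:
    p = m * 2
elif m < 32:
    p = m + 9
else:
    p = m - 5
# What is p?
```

Trace:
`m = 34` → m = 34
`if m < 17: ...` → m < 17 is False, m < 32 is False, take else branch → p = 29
So p = 29

Answer: 29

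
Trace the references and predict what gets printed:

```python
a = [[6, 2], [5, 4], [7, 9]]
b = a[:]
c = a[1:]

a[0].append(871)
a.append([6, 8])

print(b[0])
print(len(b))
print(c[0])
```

Key concept: slice with nested mutation.
Step by step:
`a = [[6, 2], [5, 4], [7, 9]]` → a = [[6, 2], [5, 4], [7, 9]]
`b = a[:]` → b = [[6, 2], [5, 4], [7, 9]]
`c = a[1:]` → c = [[5, 4], [7, 9]]
`a[0].append(871)` → a = [[6, 2, 871], [5, 4], [7, 9]]; b = [[6, 2, 871], [5, 4], [7, 9]]
`a.append([6, 8])` → a = [[6, 2, 871], [5, 4], [7, 9], [6, 8]]
`print(b[0])` → prints [6, 2, 871]
`print(len(b))` → prints 3
`print(c[0])` → prints [5, 4]

Answer:
[6, 2, 871]
3
[5, 4]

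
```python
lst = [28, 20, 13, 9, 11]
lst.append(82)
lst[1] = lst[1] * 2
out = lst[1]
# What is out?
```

Trace:
`lst = [28, 20, 13, 9, 11]` → lst = [28, 20, 13, 9, 11]
`lst.append(82)` → lst = [28, 20, 13, 9, 11, 82]
`lst[1] = lst[1] * 2` → lst = [28, 40, 13, 9, 11, 82]
`out = lst[1]` → out = 40
So out = 40

Answer: 40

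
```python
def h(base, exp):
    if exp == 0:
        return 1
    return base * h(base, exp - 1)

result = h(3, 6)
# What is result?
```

h(3, 6) = 3 * 3 * 3 * 3 * 3 * 3 = 729

Answer: 729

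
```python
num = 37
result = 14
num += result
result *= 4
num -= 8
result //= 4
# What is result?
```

Trace:
`num = 37` → num = 37
`result = 14` → result = 14
`num += result` → num = 51
`result *= 4` → result = 56
`num -= 8` → num = 43
`result //= 4` → result = 14
So result = 14

Answer: 14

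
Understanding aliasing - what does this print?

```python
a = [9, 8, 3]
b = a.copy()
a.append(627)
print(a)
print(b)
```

Key concept: list.copy() creates independent copy.
Step by step:
`a = [9, 8, 3]` → a = [9, 8, 3]
`b = a.copy()` → b = [9, 8, 3]
`a.append(627)` → a = [9, 8, 3, 627]
`print(a)` → prints [9, 8, 3, 627]
`print(b)` → prints [9, 8, 3]

Answer:
[9, 8, 3, 627]
[9, 8, 3]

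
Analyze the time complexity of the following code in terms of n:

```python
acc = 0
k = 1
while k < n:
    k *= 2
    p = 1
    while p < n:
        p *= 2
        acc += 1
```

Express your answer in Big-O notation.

Each loop level contributes: log n × log n. Multiplying the contributions gives O(log² n).

Answer: O(log² n)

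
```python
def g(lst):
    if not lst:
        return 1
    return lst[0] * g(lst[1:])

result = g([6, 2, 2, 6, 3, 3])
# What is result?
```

Product over [6, 2, 2, 6, 3, 3] = 6 * 2 * 2 * 6 * 3 * 3 = 1296

Answer: 1296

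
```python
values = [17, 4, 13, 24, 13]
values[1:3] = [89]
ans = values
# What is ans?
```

Trace:
`values = [17, 4, 13, 24, 13]` → values = [17, 4, 13, 24, 13]
`values[1:3] = [89]` → values = [17, 89, 24, 13]
`ans = values` → ans = [17, 89, 24, 13]
So ans = [17, 89, 24, 13]

Answer: [17, 89, 24, 13]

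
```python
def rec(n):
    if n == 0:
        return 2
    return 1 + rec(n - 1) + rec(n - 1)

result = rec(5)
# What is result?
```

rec(n) = 1 + 2·rec(n-1), rec(0)=2. Closed form: (2+1)·2^5 - 1 = 95.

Answer: 95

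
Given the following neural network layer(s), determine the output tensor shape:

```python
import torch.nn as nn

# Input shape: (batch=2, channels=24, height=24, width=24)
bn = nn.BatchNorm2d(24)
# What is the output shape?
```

Input: (2, 24, 24, 24) -> Output: (2, 24, 24, 24)

Answer: (2, 24, 24, 24)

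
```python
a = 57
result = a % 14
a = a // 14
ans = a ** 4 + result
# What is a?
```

Trace:
`a = 57` → a = 57
`result = a % 14` → result = 1
`a = a // 14` → a = 4
`ans = a ** 4 + result` → ans = 257
So a = 4

Answer: 4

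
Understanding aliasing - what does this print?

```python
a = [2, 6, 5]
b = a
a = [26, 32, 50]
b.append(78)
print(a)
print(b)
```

Key concept: rebinding vs mutation: a is rebound to a new list, b still points at the original.
Step by step:
`a = [2, 6, 5]` → a = [2, 6, 5]
`b = a` → b = [2, 6, 5] (same object as a)
`a = [26, 32, 50]` → a = [26, 32, 50]
`b.append(78)` → b = [2, 6, 5, 78]
`print(a)` → prints [26, 32, 50]
`print(b)` → prints [2, 6, 5, 78]

Answer:
[26, 32, 50]
[2, 6, 5, 78]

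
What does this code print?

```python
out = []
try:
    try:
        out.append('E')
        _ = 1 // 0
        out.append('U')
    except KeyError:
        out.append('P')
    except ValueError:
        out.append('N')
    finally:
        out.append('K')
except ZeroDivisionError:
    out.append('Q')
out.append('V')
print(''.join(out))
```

Execution trace: 'E' (try body) → 'K' (finally) → 'Q' (outer except ZeroDivisionError) → 'V' (after the try/except). Output: EKQV

Answer: EKQV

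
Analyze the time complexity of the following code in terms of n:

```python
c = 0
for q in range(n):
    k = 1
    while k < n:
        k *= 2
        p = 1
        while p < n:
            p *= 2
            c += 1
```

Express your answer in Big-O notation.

Each loop level contributes: n × log n × log n. Multiplying the contributions gives O(n log² n).

Answer: O(n log² n)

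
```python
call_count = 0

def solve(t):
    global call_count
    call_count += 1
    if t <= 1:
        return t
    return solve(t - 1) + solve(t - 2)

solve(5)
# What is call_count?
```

Calls(t) = 1 + Calls(t-1) + Calls(t-2); Calls(0)=Calls(1)=1. For t=5 this gives 15.

Answer: 15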